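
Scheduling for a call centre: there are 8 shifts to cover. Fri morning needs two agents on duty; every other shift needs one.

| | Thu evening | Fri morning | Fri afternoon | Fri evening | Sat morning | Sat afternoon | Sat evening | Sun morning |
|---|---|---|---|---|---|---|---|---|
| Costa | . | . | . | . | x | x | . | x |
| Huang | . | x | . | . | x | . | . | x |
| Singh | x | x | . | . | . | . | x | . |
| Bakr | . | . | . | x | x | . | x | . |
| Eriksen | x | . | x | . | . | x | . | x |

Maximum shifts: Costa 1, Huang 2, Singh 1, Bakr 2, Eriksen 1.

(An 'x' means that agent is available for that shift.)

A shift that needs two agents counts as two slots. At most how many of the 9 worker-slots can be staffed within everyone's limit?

7

Total capacity across all agents is 1+2+1+2+1 = 7, and 9 slots are needed, so at most 7 can be filled.
An assignment achieving 7: Thu evening→Singh, Fri morning→Huang, Fri afternoon→Eriksen, Fri evening→Bakr, Sat morning→Huang, Sat afternoon→Costa, Sat evening→Bakr.
Loads: Costa 1/1, Huang 2/2, Singh 1/1, Bakr 2/2, Eriksen 1/1.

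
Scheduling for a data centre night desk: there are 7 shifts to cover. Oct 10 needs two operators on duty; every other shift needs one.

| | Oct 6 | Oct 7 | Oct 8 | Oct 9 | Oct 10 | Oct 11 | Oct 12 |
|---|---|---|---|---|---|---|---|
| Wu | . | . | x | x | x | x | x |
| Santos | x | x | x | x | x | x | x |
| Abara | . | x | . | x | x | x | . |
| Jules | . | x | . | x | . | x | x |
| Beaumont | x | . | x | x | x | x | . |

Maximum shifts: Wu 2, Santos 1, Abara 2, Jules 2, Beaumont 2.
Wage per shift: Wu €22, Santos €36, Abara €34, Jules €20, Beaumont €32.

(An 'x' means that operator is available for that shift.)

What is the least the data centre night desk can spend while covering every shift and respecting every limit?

Picking the cheapest available operator for each shift independently would cost €188, but that ignores the shift limits.
An optimal schedule: Oct 6→Beaumont, Oct 7→Jules, Oct 8→Wu, Oct 9→Wu, Oct 10→Beaumont+Abara, Oct 11→Abara, Oct 12→Jules.
Total: 32 + 20 + 22 + 22 + 32 + 34 + 34 + 20 = €216.

€216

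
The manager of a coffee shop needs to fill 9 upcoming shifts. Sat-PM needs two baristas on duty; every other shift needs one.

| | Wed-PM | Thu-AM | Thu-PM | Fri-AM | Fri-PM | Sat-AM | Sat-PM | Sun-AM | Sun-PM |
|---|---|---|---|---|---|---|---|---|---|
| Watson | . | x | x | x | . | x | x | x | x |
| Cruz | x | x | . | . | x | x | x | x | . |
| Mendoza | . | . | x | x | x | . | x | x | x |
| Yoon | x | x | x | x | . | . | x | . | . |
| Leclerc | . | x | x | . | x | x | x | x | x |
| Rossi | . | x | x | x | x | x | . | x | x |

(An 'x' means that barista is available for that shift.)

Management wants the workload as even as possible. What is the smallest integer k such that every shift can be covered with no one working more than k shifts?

With 6 baristas and 10 worker-slots to fill, someone must work at least ⌈10/6⌉ = 2 shifts, so k ≥ 2.
k = 2 works: Wed-PM→Cruz, Thu-AM→Yoon, Thu-PM→Mendoza, Fri-AM→Watson, Fri-PM→Cruz, Sat-AM→Watson, Sat-PM→Yoon+Leclerc, Sun-AM→Leclerc, Sun-PM→Mendoza.
Loads: Watson 2, Cruz 2, Mendoza 2, Yoon 2, Leclerc 2, Rossi 0 — all ≤ 2.

2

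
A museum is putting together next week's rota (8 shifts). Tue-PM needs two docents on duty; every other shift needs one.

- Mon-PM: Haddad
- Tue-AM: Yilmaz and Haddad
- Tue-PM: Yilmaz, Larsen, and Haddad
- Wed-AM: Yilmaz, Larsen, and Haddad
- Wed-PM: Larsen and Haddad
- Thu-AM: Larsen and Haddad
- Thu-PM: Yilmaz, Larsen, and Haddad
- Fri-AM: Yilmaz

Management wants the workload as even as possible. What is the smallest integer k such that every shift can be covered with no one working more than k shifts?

With 3 docents and 9 worker-slots to fill, someone must work at least ⌈9/3⌉ = 3 shifts, so k ≥ 3.
k = 3 works: Mon-PM→Haddad, Tue-AM→Yilmaz, Tue-PM→Yilmaz+Larsen, Wed-AM→Haddad, Wed-PM→Larsen, Thu-AM→Larsen, Thu-PM→Haddad, Fri-AM→Yilmaz.
Loads: Yilmaz 3, Larsen 3, Haddad 3 — all ≤ 3.

3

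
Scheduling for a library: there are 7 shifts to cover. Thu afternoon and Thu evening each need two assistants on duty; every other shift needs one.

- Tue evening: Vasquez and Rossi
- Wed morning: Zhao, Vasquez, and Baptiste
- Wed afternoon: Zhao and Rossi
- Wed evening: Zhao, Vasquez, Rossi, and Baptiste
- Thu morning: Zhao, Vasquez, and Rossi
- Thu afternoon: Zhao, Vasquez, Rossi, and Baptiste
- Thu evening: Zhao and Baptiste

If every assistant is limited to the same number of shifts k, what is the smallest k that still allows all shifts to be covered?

With 4 assistants and 9 worker-slots to fill, someone must work at least ⌈9/4⌉ = 3 shifts, so k ≥ 3.
k = 3 works: Tue evening→Vasquez, Wed morning→Zhao, Wed afternoon→Zhao, Wed evening→Vasquez, Thu morning→Vasquez, Thu afternoon→Rossi+Baptiste, Thu evening→Zhao+Baptiste.
Loads: Zhao 3, Vasquez 3, Rossi 1, Baptiste 2 — all ≤ 3.

3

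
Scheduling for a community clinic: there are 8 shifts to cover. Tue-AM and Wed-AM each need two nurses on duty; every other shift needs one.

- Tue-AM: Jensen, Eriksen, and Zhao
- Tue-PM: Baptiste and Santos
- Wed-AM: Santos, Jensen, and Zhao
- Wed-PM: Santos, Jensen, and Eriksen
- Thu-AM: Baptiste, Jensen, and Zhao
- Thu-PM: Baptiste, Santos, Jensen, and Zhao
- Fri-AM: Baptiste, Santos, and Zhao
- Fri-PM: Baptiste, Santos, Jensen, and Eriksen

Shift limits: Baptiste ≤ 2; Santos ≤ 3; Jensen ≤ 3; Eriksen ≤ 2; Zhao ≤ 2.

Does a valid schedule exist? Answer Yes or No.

Yes

One valid schedule: Tue-AM→Jensen+Eriksen, Tue-PM→Baptiste, Wed-AM→Santos+Jensen, Wed-PM→Santos, Thu-AM→Baptiste, Thu-PM→Jensen, Fri-AM→Santos, Fri-PM→Eriksen.
Loads: Baptiste 2/2, Santos 3/3, Jensen 3/3, Eriksen 2/2, Zhao 0/2 — all within limits.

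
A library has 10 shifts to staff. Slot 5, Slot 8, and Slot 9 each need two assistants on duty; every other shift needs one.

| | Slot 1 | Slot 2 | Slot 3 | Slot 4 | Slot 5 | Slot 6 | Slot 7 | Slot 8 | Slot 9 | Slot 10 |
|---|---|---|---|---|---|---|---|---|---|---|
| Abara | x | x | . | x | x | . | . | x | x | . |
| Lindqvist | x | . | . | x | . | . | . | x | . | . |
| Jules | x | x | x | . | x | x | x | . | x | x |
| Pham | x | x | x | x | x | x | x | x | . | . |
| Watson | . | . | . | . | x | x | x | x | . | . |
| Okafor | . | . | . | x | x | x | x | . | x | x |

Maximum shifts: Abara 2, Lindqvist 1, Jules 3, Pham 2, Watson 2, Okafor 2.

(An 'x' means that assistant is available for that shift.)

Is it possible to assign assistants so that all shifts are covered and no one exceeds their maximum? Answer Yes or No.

No

Total capacity is 2+1+3+2+2+2 = 12 but 13 worker-slots are needed — infeasible.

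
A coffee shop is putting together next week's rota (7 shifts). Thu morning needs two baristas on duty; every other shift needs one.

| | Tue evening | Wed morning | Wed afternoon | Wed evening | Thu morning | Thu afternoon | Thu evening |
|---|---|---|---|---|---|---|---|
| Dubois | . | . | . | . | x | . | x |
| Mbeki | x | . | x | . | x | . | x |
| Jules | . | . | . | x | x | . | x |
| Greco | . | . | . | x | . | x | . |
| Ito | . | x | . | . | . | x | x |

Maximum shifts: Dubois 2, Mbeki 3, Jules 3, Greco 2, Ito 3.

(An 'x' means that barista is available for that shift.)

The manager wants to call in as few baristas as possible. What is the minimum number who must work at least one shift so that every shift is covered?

3

8 slots to fill and no one can take more than 3, so at least ⌈8/3⌉ = 3 baristas are needed.
Mbeki, Jules, and Ito alone can cover everything: Tue evening→Mbeki, Wed morning→Ito, Wed afternoon→Mbeki, Wed evening→Jules, Thu morning→Mbeki+Jules, Thu afternoon→Ito, Thu evening→Jules.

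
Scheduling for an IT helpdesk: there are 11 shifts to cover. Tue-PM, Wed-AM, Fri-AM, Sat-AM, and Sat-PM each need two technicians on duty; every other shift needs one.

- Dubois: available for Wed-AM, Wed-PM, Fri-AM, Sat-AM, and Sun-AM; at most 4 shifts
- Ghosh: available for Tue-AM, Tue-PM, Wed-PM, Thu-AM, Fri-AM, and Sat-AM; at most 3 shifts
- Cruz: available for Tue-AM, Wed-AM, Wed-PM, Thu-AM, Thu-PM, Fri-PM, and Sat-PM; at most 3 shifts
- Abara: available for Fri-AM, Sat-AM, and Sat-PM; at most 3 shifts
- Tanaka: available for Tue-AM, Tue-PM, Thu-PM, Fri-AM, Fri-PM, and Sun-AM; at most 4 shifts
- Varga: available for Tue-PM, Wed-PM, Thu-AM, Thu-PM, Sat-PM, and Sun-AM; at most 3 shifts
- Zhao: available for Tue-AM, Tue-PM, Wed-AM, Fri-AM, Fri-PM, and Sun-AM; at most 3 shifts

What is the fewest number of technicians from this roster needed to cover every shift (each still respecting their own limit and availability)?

16 slots to fill and no one can take more than 4, so at least ⌈16/4⌉ = 4 technicians are needed.
Any 4 technicians together have capacity at most 4+4+3+3 = 14 < 16 slots, so 4 can never suffice.
Dubois, Ghosh, Cruz, Abara, and Tanaka alone can cover everything: Tue-AM→Ghosh, Tue-PM→Ghosh+Tanaka, Wed-AM→Dubois+Cruz, Wed-PM→Dubois, Thu-AM→Ghosh, Thu-PM→Cruz, Fri-AM→Abara+Tanaka, Fri-PM→Tanaka, Sat-AM→Dubois+Abara, Sat-PM→Cruz+Abara, Sun-AM→Dubois.

5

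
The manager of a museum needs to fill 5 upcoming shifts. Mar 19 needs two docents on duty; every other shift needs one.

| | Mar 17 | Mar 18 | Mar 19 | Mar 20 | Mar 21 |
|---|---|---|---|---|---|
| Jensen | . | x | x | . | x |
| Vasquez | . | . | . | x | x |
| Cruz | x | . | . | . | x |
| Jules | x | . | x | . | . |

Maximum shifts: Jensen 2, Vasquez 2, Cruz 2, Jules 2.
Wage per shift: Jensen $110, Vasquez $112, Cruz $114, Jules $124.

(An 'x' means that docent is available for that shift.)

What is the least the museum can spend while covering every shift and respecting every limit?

$682

Mar 18 can only be covered by Jensen, so that assignment is forced.
Mar 19 can only be covered by Jensen and Jules, so that assignment is forced.
Mar 20 can only be covered by Vasquez, so that assignment is forced.
Picking the cheapest available docent for each shift independently would cost $680, but that ignores the shift limits.
An optimal schedule: Mar 17→Cruz, Mar 18→Jensen, Mar 19→Jensen+Jules, Mar 20→Vasquez, Mar 21→Vasquez.
Total: 114 + 110 + 110 + 124 + 112 + 112 = $682.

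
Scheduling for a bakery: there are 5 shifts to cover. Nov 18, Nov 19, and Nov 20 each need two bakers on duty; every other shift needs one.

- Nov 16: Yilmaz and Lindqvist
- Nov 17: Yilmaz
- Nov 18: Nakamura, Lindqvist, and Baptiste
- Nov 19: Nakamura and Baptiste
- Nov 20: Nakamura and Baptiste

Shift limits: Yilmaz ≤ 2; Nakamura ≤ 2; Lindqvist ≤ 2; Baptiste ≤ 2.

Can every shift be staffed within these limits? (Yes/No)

Total capacity is 8 and 8 slots are needed, so capacity alone doesn't rule it out.
Shifts {Nov 18, Nov 19, Nov 20} need 6 worker-slots in total, but the bakers available for any of those shifts (Nakamura, Lindqvist, and Baptiste) can supply at most 5 among them. So no valid schedule exists.

No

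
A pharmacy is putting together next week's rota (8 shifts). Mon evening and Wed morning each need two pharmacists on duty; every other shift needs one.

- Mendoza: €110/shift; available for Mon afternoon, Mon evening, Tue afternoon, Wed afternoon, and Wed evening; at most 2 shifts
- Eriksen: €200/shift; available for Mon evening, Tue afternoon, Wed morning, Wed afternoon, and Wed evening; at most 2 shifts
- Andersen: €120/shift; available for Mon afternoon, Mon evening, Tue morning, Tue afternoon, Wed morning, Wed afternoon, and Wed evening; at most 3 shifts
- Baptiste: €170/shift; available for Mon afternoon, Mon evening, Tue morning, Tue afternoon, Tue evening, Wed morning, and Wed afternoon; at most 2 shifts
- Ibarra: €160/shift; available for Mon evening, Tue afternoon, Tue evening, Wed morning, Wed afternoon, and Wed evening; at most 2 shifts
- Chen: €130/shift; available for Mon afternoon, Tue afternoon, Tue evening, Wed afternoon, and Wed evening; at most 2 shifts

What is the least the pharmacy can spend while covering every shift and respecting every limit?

Picking the cheapest available pharmacist for each shift independently would cost €1200, but that ignores the shift limits.
An optimal schedule: Mon afternoon→Mendoza, Mon evening→Ibarra+Baptiste, Tue morning→Andersen, Tue afternoon→Andersen, Tue evening→Chen, Wed morning→Andersen+Ibarra, Wed afternoon→Chen, Wed evening→Mendoza.
Total: 110 + 160 + 170 + 120 + 120 + 130 + 120 + 160 + 130 + 110 = €1330.

€1330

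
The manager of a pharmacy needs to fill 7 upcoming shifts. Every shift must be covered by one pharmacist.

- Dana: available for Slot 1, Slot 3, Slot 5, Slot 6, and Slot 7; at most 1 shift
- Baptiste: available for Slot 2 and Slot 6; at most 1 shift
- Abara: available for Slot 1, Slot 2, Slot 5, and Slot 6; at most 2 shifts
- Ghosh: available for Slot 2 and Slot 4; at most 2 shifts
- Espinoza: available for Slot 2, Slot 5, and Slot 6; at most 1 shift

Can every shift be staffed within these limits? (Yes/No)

Total capacity is 7 and 7 slots are needed, so capacity alone doesn't rule it out.
Shifts {Slot 3, Slot 7} need 2 worker-slots in total, but the pharmacists available for any of those shifts (Dana) can supply at most 1 among them. So no valid schedule exists.

No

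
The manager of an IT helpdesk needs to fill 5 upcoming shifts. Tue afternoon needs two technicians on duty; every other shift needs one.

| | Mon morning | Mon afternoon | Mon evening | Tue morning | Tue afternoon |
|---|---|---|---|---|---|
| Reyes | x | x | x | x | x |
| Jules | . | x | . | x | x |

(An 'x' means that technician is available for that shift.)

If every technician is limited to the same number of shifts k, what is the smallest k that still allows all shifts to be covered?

3

With 2 technicians and 6 worker-slots to fill, someone must work at least ⌈6/2⌉ = 3 shifts, so k ≥ 3.
k = 3 works: Mon morning→Reyes, Mon afternoon→Jules, Mon evening→Reyes, Tue morning→Jules, Tue afternoon→Reyes+Jules.
Loads: Reyes 3, Jules 3 — all ≤ 3.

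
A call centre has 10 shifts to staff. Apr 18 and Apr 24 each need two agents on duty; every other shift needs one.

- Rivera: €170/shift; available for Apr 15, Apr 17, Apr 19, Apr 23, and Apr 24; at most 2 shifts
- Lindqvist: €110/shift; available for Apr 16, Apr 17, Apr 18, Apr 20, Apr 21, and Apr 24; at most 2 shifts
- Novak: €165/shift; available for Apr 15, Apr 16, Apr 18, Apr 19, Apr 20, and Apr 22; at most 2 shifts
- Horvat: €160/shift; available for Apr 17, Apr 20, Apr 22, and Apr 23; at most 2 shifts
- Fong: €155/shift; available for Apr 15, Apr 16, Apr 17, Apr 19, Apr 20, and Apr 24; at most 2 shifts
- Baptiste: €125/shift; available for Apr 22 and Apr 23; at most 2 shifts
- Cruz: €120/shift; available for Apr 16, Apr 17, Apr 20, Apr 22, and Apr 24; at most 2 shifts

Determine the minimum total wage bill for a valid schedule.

€1670

Apr 18 can only be covered by Lindqvist and Novak, so that assignment is forced.
Apr 21 can only be covered by Lindqvist, so that assignment is forced.
Picking the cheapest available agent for each shift independently would cost €1500, but that ignores the shift limits.
An optimal schedule: Apr 15→Fong, Apr 16→Cruz, Apr 17→Horvat, Apr 18→Lindqvist+Novak, Apr 19→Novak, Apr 20→Horvat, Apr 21→Lindqvist, Apr 22→Baptiste, Apr 23→Baptiste, Apr 24→Cruz+Fong.
Total: 155 + 120 + 160 + 110 + 165 + 165 + 160 + 110 + 125 + 125 + 120 + 155 = €1670.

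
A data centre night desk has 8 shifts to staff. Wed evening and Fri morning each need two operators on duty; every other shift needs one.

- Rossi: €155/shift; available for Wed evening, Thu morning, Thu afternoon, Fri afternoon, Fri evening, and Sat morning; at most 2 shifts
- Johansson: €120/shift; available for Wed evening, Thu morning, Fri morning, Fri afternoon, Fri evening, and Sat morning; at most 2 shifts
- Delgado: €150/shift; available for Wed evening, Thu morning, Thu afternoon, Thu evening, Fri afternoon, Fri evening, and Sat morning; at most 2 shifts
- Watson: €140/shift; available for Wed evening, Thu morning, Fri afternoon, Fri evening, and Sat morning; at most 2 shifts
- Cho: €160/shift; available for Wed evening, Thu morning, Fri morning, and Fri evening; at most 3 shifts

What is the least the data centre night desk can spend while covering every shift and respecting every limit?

€1450

Thu evening can only be covered by Delgado, so that assignment is forced.
Fri morning can only be covered by Johansson and Cho, so that assignment is forced.
Picking the cheapest available operator for each shift independently would cost €1320, but that ignores the shift limits.
An optimal schedule: Wed evening→Watson+Cho, Thu morning→Delgado, Thu afternoon→Rossi, Thu evening→Delgado, Fri morning→Johansson+Cho, Fri afternoon→Rossi, Fri evening→Watson, Sat morning→Johansson.
Total: 140 + 160 + 150 + 155 + 150 + 120 + 160 + 155 + 140 + 120 = €1450.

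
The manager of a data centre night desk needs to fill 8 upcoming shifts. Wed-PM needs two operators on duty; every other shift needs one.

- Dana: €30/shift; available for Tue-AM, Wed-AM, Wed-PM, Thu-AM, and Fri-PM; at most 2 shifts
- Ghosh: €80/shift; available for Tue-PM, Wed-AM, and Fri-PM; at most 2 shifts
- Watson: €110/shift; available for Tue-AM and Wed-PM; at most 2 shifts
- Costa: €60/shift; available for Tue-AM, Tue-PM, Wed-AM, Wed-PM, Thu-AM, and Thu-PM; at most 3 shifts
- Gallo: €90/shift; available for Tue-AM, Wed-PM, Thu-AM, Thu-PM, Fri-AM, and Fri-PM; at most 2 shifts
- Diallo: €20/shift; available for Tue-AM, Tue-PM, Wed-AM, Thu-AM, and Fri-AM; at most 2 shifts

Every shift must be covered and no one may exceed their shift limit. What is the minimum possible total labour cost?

Picking the cheapest available operator for each shift independently would cost €280, but that ignores the shift limits.
An optimal schedule: Tue-AM→Costa, Tue-PM→Diallo, Wed-AM→Ghosh, Wed-PM→Dana+Costa, Thu-AM→Dana, Thu-PM→Costa, Fri-AM→Diallo, Fri-PM→Ghosh.
Total: 60 + 20 + 80 + 30 + 60 + 30 + 60 + 20 + 80 = €440.

€440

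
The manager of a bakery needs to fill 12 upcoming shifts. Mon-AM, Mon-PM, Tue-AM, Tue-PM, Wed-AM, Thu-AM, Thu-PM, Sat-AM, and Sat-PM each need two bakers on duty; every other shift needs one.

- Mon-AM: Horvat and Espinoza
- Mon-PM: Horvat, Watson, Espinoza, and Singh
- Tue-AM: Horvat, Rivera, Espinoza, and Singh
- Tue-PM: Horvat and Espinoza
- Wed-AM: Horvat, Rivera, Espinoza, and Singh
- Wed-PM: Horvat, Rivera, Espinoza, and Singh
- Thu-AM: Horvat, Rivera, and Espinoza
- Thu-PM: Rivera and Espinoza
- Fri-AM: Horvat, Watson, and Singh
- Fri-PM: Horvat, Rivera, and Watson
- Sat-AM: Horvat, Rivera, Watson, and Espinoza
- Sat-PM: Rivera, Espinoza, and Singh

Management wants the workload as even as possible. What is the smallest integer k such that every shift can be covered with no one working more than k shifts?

5

With 5 bakers and 21 worker-slots to fill, someone must work at least ⌈21/5⌉ = 5 shifts, so k ≥ 5.
k = 5 works: Mon-AM→Horvat+Espinoza, Mon-PM→Watson+Singh, Tue-AM→Rivera+Singh, Tue-PM→Horvat+Espinoza, Wed-AM→Rivera+Singh, Wed-PM→Singh, Thu-AM→Horvat+Rivera, Thu-PM→Rivera+Espinoza, Fri-AM→Horvat, Fri-PM→Horvat, Sat-AM→Watson+Espinoza, Sat-PM→Rivera+Espinoza.
Loads: Horvat 5, Rivera 5, Watson 2, Espinoza 5, Singh 4 — all ≤ 5.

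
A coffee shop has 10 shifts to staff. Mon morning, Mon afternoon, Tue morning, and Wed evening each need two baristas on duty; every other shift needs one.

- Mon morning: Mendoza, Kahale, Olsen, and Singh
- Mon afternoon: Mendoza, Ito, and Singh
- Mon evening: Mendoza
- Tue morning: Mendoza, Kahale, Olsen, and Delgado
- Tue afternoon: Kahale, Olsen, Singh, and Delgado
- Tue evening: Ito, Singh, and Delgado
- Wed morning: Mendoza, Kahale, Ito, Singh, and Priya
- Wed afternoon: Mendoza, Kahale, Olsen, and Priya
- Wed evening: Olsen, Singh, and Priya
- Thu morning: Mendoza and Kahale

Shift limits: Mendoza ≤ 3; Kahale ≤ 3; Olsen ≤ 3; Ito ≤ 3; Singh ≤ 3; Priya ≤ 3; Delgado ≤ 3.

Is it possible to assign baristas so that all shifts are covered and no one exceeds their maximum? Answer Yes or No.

Yes

Mon evening can only be covered by Mendoza, so that assignment is forced.
One valid schedule: Mon morning→Olsen+Singh, Mon afternoon→Mendoza+Ito, Mon evening→Mendoza, Tue morning→Olsen+Delgado, Tue afternoon→Kahale, Tue evening→Ito, Wed morning→Kahale, Wed afternoon→Kahale, Wed evening→Olsen+Singh, Thu morning→Mendoza.
Loads: Mendoza 3/3, Kahale 3/3, Olsen 3/3, Ito 2/3, Singh 2/3, Priya 0/3, Delgado 1/3 — all within limits.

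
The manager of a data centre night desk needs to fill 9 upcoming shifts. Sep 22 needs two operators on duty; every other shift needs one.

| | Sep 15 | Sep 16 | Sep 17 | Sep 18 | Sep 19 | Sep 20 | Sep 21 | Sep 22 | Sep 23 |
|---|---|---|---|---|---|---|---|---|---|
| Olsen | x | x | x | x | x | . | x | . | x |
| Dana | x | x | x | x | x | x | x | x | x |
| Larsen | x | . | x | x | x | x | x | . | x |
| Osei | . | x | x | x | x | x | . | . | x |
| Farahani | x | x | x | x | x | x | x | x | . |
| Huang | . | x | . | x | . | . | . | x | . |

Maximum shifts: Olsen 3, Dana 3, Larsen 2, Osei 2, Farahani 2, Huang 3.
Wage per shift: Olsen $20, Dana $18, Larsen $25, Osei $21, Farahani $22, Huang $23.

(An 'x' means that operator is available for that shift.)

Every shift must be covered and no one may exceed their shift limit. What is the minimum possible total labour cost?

Picking the cheapest available operator for each shift independently would cost $184, but that ignores the shift limits.
An optimal schedule: Sep 15→Dana, Sep 16→Olsen, Sep 17→Osei, Sep 18→Farahani, Sep 19→Osei, Sep 20→Dana, Sep 21→Olsen, Sep 22→Dana+Farahani, Sep 23→Olsen.
Total: 18 + 20 + 21 + 22 + 21 + 18 + 20 + 18 + 22 + 20 = $200.

$200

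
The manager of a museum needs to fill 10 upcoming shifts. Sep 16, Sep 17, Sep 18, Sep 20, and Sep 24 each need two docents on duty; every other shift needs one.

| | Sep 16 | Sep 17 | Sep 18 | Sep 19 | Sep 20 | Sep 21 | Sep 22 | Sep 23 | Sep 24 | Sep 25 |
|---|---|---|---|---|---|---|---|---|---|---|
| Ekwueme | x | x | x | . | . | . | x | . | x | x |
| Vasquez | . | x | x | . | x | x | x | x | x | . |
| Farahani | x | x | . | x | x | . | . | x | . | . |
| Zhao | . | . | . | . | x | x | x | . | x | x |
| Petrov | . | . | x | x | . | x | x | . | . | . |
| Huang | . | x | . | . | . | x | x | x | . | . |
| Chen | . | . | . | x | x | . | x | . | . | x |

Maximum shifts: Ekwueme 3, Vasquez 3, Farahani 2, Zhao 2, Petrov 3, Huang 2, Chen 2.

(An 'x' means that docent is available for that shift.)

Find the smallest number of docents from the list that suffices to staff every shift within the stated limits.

15 slots to fill and no one can take more than 3, so at least ⌈15/3⌉ = 5 docents are needed.
Any 5 docents together have capacity at most 3+3+3+2+2 = 13 < 15 slots, so 5 can never suffice.
Ekwueme, Vasquez, Farahani, Zhao, Petrov, and Huang alone can cover everything: Sep 16→Ekwueme+Farahani, Sep 17→Vasquez+Huang, Sep 18→Ekwueme+Petrov, Sep 19→Farahani, Sep 20→Vasquez+Zhao, Sep 21→Petrov, Sep 22→Petrov, Sep 23→Huang, Sep 24→Vasquez+Zhao, Sep 25→Ekwueme.

6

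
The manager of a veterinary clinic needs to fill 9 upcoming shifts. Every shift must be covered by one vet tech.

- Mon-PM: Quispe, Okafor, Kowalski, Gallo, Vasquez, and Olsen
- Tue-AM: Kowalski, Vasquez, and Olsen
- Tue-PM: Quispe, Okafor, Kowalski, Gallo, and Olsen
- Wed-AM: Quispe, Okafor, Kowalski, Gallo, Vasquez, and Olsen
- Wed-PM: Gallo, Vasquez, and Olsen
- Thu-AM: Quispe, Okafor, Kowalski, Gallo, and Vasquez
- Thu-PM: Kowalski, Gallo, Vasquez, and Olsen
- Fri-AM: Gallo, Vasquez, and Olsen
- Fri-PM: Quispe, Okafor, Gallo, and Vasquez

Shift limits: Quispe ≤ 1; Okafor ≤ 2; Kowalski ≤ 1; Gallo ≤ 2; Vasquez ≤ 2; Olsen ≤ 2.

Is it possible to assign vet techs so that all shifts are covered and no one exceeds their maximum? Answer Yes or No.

Yes

One valid schedule: Mon-PM→Vasquez, Tue-AM→Kowalski, Tue-PM→Okafor, Wed-AM→Olsen, Wed-PM→Gallo, Thu-AM→Okafor, Thu-PM→Vasquez, Fri-AM→Gallo, Fri-PM→Quispe.
Loads: Quispe 1/1, Okafor 2/2, Kowalski 1/1, Gallo 2/2, Vasquez 2/2, Olsen 1/2 — all within limits.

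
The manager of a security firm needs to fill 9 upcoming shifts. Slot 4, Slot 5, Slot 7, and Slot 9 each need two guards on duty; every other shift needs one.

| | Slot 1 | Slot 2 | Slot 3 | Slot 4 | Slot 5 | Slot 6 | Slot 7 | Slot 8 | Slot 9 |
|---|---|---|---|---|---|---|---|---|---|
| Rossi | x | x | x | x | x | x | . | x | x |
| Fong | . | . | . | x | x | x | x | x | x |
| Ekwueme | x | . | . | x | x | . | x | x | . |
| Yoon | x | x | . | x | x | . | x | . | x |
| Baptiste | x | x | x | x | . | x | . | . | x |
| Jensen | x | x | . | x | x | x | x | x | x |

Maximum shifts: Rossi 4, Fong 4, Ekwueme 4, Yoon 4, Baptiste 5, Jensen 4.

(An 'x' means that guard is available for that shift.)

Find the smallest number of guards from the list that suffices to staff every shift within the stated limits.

3

13 slots to fill and no one can take more than 5, so at least ⌈13/5⌉ = 3 guards are needed.
Fong, Ekwueme, and Baptiste alone can cover everything: Slot 1→Ekwueme, Slot 2→Baptiste, Slot 3→Baptiste, Slot 4→Ekwueme+Baptiste, Slot 5→Fong+Ekwueme, Slot 6→Baptiste, Slot 7→Fong+Ekwueme, Slot 8→Fong, Slot 9→Fong+Baptiste.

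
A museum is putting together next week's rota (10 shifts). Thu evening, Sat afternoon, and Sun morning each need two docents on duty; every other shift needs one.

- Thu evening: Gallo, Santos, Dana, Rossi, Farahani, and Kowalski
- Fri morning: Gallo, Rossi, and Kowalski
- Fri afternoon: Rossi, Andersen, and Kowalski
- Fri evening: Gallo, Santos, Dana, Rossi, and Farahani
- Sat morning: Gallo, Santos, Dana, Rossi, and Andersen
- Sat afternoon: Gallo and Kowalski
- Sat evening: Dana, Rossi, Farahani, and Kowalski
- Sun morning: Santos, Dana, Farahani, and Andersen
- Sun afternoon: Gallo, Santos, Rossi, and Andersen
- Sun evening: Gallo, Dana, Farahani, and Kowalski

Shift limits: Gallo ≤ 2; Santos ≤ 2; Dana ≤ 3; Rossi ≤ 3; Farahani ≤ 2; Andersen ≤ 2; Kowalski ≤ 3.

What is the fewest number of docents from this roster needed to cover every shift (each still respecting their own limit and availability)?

13 slots to fill and no one can take more than 3, so at least ⌈13/3⌉ = 5 docents are needed.
Gallo, Santos, Dana, Rossi, and Kowalski alone can cover everything: Thu evening→Rossi+Kowalski, Fri morning→Gallo, Fri afternoon→Rossi, Fri evening→Dana, Sat morning→Rossi, Sat afternoon→Gallo+Kowalski, Sat evening→Dana, Sun morning→Santos+Dana, Sun afternoon→Santos, Sun evening→Kowalski.

5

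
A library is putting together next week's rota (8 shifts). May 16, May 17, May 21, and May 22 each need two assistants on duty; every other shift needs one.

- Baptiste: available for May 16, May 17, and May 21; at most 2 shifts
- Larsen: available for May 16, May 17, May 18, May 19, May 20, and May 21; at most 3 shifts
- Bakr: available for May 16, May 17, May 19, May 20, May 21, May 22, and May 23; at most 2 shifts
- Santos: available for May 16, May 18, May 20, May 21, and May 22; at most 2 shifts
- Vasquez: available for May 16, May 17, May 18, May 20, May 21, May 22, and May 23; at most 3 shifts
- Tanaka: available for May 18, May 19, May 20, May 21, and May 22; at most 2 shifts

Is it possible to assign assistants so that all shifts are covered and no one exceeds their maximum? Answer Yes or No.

One valid schedule: May 16→Baptiste+Santos, May 17→Baptiste+Bakr, May 18→Larsen, May 19→Larsen, May 20→Larsen, May 21→Vasquez+Tanaka, May 22→Santos+Vasquez, May 23→Bakr.
Loads: Baptiste 2/2, Larsen 3/3, Bakr 2/2, Santos 2/2, Vasquez 2/3, Tanaka 1/2 — all within limits.

Yes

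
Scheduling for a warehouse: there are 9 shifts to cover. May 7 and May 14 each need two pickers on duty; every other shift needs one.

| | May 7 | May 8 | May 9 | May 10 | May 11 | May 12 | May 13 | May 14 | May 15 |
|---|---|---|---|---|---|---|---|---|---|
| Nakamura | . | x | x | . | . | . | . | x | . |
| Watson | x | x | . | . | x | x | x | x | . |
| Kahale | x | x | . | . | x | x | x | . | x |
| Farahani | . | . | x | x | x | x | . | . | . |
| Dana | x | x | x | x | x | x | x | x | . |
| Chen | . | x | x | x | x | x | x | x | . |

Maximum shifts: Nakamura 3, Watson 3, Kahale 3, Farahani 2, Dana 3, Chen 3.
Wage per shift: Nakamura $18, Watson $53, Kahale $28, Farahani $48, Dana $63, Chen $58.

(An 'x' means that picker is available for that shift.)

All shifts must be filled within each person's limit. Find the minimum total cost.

$393

May 15 can only be covered by Kahale, so that assignment is forced.
Picking the cheapest available picker for each shift independently would cost $348, but that ignores the shift limits.
An optimal schedule: May 7→Kahale+Watson, May 8→Nakamura, May 9→Nakamura, May 10→Farahani, May 11→Farahani, May 12→Watson, May 13→Kahale, May 14→Nakamura+Watson, May 15→Kahale.
Total: 28 + 53 + 18 + 18 + 48 + 48 + 53 + 28 + 18 + 53 + 28 = $393.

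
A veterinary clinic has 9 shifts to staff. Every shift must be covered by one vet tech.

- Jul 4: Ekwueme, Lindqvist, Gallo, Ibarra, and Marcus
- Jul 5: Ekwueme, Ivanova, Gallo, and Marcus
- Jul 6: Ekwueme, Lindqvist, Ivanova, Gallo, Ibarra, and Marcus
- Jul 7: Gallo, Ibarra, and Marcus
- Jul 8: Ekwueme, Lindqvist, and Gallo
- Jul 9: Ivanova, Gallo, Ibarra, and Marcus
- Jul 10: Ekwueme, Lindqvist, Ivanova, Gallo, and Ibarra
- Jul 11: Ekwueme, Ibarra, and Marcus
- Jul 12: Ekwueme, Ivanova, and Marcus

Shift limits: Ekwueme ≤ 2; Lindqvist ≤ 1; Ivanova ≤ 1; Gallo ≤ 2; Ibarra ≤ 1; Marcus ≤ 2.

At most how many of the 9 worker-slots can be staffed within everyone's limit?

Total capacity across all vet techs is 2+1+1+2+1+2 = 9, and 9 slots are needed, so at most 9 can be filled.
An assignment achieving 9: Jul 4→Marcus, Jul 5→Gallo, Jul 6→Marcus, Jul 7→Gallo, Jul 8→Ekwueme, Jul 9→Ibarra, Jul 10→Lindqvist, Jul 11→Ekwueme, Jul 12→Ivanova.
Loads: Ekwueme 2/2, Lindqvist 1/1, Ivanova 1/1, Gallo 2/2, Ibarra 1/1, Marcus 2/2.

9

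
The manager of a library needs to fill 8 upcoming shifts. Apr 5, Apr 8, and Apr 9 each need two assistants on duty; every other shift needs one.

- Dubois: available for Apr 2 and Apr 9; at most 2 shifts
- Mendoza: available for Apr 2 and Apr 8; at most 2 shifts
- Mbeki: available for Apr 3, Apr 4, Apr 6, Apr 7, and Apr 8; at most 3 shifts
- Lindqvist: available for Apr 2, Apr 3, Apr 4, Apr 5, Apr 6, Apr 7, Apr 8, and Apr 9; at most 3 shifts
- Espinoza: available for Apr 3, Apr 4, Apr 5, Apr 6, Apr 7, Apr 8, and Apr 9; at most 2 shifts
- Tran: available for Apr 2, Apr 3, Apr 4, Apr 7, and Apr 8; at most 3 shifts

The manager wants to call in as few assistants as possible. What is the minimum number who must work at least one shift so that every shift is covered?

4

11 slots to fill and no one can take more than 3, so at least ⌈11/3⌉ = 4 assistants are needed.
Mbeki, Lindqvist, Espinoza, and Tran alone can cover everything: Apr 2→Lindqvist, Apr 3→Mbeki, Apr 4→Tran, Apr 5→Lindqvist+Espinoza, Apr 6→Mbeki, Apr 7→Tran, Apr 8→Mbeki+Tran, Apr 9→Lindqvist+Espinoza.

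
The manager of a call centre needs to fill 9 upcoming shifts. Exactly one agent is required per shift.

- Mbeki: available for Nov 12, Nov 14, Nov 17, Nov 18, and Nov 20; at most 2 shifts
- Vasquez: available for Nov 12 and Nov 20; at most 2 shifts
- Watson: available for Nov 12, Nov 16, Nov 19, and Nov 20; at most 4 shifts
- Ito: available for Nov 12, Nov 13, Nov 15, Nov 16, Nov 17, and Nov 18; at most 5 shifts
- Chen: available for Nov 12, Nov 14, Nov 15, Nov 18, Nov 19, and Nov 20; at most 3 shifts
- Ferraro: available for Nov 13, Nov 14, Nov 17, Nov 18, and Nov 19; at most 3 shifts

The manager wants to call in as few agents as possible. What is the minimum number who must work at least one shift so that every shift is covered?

9 slots to fill and no one can take more than 5, so at least ⌈9/5⌉ = 2 agents are needed.
No set of 2 agents can cover every shift (each such set leaves at least one shift with no one available or exceeds a cap).
Mbeki, Watson, and Ito alone can cover everything: Nov 12→Watson, Nov 13→Ito, Nov 14→Mbeki, Nov 15→Ito, Nov 16→Watson, Nov 17→Mbeki, Nov 18→Ito, Nov 19→Watson, Nov 20→Watson.

3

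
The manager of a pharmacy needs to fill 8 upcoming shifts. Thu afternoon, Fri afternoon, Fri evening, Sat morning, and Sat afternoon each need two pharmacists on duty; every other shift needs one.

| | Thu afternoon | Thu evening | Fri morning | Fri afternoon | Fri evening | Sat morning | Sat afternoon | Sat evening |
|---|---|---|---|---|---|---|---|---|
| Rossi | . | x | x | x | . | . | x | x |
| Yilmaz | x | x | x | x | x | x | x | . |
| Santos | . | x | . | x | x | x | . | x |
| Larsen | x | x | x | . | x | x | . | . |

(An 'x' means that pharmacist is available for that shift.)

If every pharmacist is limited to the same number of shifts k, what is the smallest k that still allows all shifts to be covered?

With 4 pharmacists and 13 worker-slots to fill, someone must work at least ⌈13/4⌉ = 4 shifts, so k ≥ 4.
k = 4 works: Thu afternoon→Yilmaz+Larsen, Thu evening→Santos, Fri morning→Rossi, Fri afternoon→Rossi+Yilmaz, Fri evening→Yilmaz+Santos, Sat morning→Santos+Larsen, Sat afternoon→Rossi+Yilmaz, Sat evening→Rossi.
Loads: Rossi 4, Yilmaz 4, Santos 3, Larsen 2 — all ≤ 4.

4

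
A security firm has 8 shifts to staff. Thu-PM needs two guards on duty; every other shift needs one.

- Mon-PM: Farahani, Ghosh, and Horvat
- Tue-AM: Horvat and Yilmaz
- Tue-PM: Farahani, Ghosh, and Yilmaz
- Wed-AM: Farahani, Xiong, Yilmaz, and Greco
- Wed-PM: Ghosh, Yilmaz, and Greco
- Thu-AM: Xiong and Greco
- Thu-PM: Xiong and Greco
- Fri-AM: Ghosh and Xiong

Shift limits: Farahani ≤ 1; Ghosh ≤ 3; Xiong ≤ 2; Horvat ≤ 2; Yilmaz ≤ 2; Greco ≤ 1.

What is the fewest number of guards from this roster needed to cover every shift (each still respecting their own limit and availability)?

9 slots to fill and no one can take more than 3, so at least ⌈9/3⌉ = 3 guards are needed.
No set of 4 guards can cover every shift (each such set leaves at least one shift with no one available or exceeds a cap).
Farahani, Ghosh, Xiong, Horvat, and Greco alone can cover everything: Mon-PM→Horvat, Tue-AM→Horvat, Tue-PM→Ghosh, Wed-AM→Farahani, Wed-PM→Ghosh, Thu-AM→Xiong, Thu-PM→Xiong+Greco, Fri-AM→Ghosh.

5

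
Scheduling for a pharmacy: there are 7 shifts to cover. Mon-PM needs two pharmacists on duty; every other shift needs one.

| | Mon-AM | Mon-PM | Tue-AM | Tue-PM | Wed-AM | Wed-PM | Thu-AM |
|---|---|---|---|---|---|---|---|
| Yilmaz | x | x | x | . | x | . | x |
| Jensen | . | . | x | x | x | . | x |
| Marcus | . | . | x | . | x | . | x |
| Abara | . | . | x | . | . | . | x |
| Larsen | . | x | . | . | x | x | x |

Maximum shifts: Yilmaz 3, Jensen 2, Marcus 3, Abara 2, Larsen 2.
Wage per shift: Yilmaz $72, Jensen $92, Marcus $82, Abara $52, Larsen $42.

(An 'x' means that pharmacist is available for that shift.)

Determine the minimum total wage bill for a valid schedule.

Mon-AM can only be covered by Yilmaz, so that assignment is forced.
Mon-PM can only be covered by Yilmaz and Larsen, so that assignment is forced.
Tue-PM can only be covered by Jensen, so that assignment is forced.
Picking the cheapest available pharmacist for each shift independently would cost $456, but that ignores the shift limits.
An optimal schedule: Mon-AM→Yilmaz, Mon-PM→Larsen+Yilmaz, Tue-AM→Abara, Tue-PM→Jensen, Wed-AM→Yilmaz, Wed-PM→Larsen, Thu-AM→Abara.
Total: 72 + 42 + 72 + 52 + 92 + 72 + 42 + 52 = $496.

$496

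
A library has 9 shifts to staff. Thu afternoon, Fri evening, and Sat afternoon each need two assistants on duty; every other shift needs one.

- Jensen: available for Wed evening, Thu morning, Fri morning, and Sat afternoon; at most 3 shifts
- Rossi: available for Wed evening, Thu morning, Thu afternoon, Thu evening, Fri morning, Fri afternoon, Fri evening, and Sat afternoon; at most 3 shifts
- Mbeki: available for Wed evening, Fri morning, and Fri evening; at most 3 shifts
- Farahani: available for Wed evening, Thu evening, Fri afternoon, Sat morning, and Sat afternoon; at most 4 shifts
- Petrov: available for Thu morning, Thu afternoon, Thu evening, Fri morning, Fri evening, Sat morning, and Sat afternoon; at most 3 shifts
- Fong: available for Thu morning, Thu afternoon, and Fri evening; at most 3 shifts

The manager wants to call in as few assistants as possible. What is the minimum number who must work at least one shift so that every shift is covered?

12 slots to fill and no one can take more than 4, so at least ⌈12/4⌉ = 3 assistants are needed.
Any 3 assistants together have capacity at most 4+3+3 = 10 < 12 slots, so 3 can never suffice.
Jensen, Rossi, Farahani, and Petrov alone can cover everything: Wed evening→Jensen, Thu morning→Jensen, Thu afternoon→Rossi+Petrov, Thu evening→Farahani, Fri morning→Jensen, Fri afternoon→Rossi, Fri evening→Rossi+Petrov, Sat morning→Farahani, Sat afternoon→Farahani+Petrov.

4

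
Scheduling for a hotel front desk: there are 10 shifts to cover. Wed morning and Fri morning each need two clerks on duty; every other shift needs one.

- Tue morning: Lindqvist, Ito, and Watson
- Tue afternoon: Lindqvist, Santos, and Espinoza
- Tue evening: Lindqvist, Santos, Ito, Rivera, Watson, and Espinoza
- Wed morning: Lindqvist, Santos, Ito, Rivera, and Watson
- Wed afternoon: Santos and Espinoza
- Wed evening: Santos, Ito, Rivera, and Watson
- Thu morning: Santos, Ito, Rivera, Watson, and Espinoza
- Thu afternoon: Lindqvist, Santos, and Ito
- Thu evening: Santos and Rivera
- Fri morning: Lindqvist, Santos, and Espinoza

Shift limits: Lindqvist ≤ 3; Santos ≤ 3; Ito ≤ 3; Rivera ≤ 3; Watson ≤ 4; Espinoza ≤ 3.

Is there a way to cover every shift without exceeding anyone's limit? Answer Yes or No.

One valid schedule: Tue morning→Lindqvist, Tue afternoon→Lindqvist, Tue evening→Ito, Wed morning→Rivera+Watson, Wed afternoon→Santos, Wed evening→Ito, Thu morning→Ito, Thu afternoon→Lindqvist, Thu evening→Santos, Fri morning→Santos+Espinoza.
Loads: Lindqvist 3/3, Santos 3/3, Ito 3/3, Rivera 1/3, Watson 1/4, Espinoza 1/3 — all within limits.

Yes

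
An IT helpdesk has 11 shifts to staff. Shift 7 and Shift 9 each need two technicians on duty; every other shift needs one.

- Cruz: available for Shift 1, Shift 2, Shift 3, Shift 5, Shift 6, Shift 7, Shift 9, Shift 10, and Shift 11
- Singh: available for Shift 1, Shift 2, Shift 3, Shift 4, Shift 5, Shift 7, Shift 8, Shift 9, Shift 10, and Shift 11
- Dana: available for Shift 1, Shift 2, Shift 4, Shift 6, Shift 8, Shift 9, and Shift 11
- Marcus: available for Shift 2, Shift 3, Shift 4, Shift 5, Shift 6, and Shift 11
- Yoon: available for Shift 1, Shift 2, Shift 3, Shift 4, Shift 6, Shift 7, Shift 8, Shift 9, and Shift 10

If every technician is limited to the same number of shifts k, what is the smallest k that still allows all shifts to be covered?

3

With 5 technicians and 13 worker-slots to fill, someone must work at least ⌈13/5⌉ = 3 shifts, so k ≥ 3.
k = 3 works: Shift 1→Singh, Shift 2→Marcus, Shift 3→Marcus, Shift 4→Dana, Shift 5→Cruz, Shift 6→Dana, Shift 7→Cruz+Singh, Shift 8→Singh, Shift 9→Dana+Yoon, Shift 10→Cruz, Shift 11→Marcus.
Loads: Cruz 3, Singh 3, Dana 3, Marcus 3, Yoon 1 — all ≤ 3.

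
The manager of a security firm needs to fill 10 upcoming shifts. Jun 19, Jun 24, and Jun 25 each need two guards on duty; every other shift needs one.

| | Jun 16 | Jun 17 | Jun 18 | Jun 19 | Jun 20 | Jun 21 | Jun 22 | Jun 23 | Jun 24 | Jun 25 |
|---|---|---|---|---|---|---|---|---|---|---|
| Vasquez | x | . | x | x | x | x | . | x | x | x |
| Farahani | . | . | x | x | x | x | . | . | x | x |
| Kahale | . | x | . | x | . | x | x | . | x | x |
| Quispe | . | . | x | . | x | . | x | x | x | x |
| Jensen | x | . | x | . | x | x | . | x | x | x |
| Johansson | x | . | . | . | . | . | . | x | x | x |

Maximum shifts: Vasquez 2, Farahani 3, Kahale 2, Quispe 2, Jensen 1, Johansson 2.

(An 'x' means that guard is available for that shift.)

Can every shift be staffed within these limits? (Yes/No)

No

Total capacity is 2+3+2+2+1+2 = 12 but 13 worker-slots are needed — infeasible.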